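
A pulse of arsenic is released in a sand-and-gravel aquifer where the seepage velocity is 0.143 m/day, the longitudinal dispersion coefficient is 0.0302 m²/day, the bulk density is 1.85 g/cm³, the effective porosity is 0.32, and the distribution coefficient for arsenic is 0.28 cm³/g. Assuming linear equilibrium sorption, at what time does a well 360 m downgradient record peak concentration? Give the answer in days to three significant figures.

Retardation factor R = 1 + ρ_b·K_d/n = 1 + 1.85 × 0.28/0.32 = 2.619.
Sorption retards both mechanisms: v_R = v/R = 0.05460 m/day, D_R = D/R = 0.01153 m²/day.
Peak time from v_R²t² + 2D_R t − x² = 0: t = (√(D_R² + v_R²x²) − D_R)/v_R².
√(D_R² + v_R²x²) = √(0.01153² + 0.05460² × 360²) = 19.66; v_R² = 0.002981.
t = (19.66 − 0.01153)/0.002981 = 6590 days.

6590 days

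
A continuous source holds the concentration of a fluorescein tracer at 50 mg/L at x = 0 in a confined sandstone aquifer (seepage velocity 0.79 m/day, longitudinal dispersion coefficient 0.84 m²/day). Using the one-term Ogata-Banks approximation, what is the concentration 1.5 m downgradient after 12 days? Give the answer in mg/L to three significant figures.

48.1 mg/L

For a continuous step input, C/C₀ ≈ ½·erfc((x−vt)/(2√(Dt))).
vt = 0.79 × 12 = 9.48 m and 2√(Dt) = 2√(0.84 × 12) = 6.350 m.
Argument (x−vt)/(2√(Dt)) = (1.5 − 9.48)/6.350 = -1.257; ½·erfc(-1.257) = 0.9623.
C = 50 × 0.9623 = 48.1 mg/L.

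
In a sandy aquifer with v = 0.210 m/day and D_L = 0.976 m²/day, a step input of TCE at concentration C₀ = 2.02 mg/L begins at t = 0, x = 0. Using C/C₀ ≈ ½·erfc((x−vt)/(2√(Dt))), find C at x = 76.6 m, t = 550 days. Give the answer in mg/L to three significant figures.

1.78 mg/L

For a continuous step input, C/C₀ ≈ ½·erfc((x−vt)/(2√(Dt))).
vt = 0.210 × 550 = 115.5 m and 2√(Dt) = 2√(0.976 × 550) = 46.34 m.
Argument (x−vt)/(2√(Dt)) = (76.6 − 115.5)/46.34 = -0.8394; ½·erfc(-0.8394) = 0.8824.
C = 2.02 × 0.8824 = 1.78 mg/L.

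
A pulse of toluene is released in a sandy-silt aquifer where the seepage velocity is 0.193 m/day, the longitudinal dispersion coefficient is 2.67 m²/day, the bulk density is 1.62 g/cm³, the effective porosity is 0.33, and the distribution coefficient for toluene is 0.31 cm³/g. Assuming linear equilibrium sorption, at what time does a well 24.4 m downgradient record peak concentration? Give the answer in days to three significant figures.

186 days

Retardation factor R = 1 + ρ_b·K_d/n = 1 + 1.62 × 0.31/0.33 = 2.522.
Sorption retards both mechanisms: v_R = v/R = 0.07653 m/day, D_R = D/R = 1.059 m²/day.
Peak time from v_R²t² + 2D_R t − x² = 0: t = (√(D_R² + v_R²x²) − D_R)/v_R².
√(D_R² + v_R²x²) = √(1.059² + 0.07653² × 24.4²) = 2.147; v_R² = 0.005857.
t = (2.147 − 1.059)/0.005857 = 186 days.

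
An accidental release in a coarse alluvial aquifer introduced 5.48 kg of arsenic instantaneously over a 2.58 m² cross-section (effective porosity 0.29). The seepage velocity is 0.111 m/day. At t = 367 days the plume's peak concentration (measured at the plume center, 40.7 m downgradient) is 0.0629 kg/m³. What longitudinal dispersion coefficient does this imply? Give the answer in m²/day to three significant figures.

At the plume center C_max = M/(n_e·A·√(4πDt)), so D = M²/(4πt·(n_e·A·C_max)²).
n_e·A·C_max = 0.29 × 2.58 × 0.0629 = 0.04706 kg/m.
D = 5.48²/(4π × 367 × 0.04706²) = 2.94 m²/day.

2.94 m²/day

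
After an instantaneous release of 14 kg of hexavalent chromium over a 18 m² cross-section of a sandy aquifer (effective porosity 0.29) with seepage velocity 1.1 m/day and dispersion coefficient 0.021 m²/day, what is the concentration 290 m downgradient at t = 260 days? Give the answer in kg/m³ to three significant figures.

For an instantaneous plane source, C(x,t) = M/(n_e·A·√(4πDt)) · exp(−(x−vt)²/(4Dt)), with n_e·A the pore (flow) area.
Plume center vt = 1.1 × 260 = 286 m, so the well at 290 m is 4 m downgradient of the peak.
√(4πDt) = 8.283 m, giving peak height M/(n_e·A·√(4πDt)) = 14/(0.29 × 18 × 8.283) = 0.3238 kg/m³.
(x−vt)²/(4Dt) = (4)²/(4 × 0.021 × 260) = 0.7326; exp(−0.7326) = 0.4807.
C = 0.3238 × 0.4807 = 0.156 kg/m³.

0.156 kg/m³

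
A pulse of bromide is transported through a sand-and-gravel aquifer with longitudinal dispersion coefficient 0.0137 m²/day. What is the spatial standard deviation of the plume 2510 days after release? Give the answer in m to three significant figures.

8.29 m

Dispersive spreading gives a Gaussian with σ² = 2Dt; advection only shifts the center.
σ = √(2 × 0.0137 × 2510) = 8.29 m.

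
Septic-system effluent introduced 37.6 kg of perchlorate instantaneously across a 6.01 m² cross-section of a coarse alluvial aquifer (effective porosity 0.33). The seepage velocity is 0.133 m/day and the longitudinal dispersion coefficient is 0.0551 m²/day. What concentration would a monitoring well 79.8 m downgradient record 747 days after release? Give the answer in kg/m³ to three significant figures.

For an instantaneous plane source, C(x,t) = M/(n_e·A·√(4πDt)) · exp(−(x−vt)²/(4Dt)), with n_e·A the pore (flow) area.
Plume center vt = 0.133 × 747 = 99.351 m, so the well at 79.8 m is 19.551 m upgradient of the peak.
√(4πDt) = 22.74 m, giving peak height M/(n_e·A·√(4πDt)) = 37.6/(0.33 × 6.01 × 22.74) = 0.8337 kg/m³.
(x−vt)²/(4Dt) = (-19.551)²/(4 × 0.0551 × 747) = 2.322; exp(−2.322) = 0.09808.
C = 0.8337 × 0.09808 = 0.0818 kg/m³.

0.0818 kg/m³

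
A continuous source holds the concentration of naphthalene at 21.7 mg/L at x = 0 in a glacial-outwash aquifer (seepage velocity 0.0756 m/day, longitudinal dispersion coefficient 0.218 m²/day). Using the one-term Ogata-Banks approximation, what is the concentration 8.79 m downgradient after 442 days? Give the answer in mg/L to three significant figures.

20.9 mg/L

For a continuous step input, C/C₀ ≈ ½·erfc((x−vt)/(2√(Dt))).
vt = 0.0756 × 442 = 33.4152 m and 2√(Dt) = 2√(0.218 × 442) = 19.63 m.
Argument (x−vt)/(2√(Dt)) = (8.79 − 33.4152)/19.63 = -1.254; ½·erfc(-1.254) = 0.9619.
C = 21.7 × 0.9619 = 20.9 mg/L.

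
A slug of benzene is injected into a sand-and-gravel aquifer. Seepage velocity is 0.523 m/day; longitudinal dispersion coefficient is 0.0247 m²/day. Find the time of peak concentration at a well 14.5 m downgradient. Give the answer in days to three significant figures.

27.6 days

For the 1D instantaneous-source solution, setting ∂C/∂t = 0 at fixed x gives v²t² + 2Dt − x² = 0, so t = (√(D² + v²x²) − D)/v².
√(D² + v²x²) = √(0.0247² + 0.523² × 14.5²) = 7.584; v² = 0.273529.
t = (7.584 − 0.0247)/0.273529 = 27.6 days (vs. the pure-advection estimate x/v = 27.7 d).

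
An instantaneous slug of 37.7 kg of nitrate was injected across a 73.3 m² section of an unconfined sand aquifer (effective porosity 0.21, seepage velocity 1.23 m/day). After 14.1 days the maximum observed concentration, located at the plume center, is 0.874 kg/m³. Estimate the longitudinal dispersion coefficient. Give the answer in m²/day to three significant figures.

0.0443 m²/day

At the plume center C_max = M/(n_e·A·√(4πDt)), so D = M²/(4πt·(n_e·A·C_max)²).
n_e·A·C_max = 0.21 × 73.3 × 0.874 = 13.45 kg/m.
D = 37.7²/(4π × 14.1 × 13.45²) = 0.0443 m²/day.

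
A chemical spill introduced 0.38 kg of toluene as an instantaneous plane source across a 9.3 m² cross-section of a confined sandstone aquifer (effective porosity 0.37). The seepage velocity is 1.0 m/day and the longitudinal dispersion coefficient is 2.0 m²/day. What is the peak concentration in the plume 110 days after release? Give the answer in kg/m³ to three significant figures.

0.00210 kg/m³

The peak of an instantaneous 1D plume sits at x = vt; there the Gaussian factor is 1 and C_max = M/(n_e·A·√(4πDt)), where n_e·A is the pore area the mass is dissolved in.
√(4πDt) = √(4π × 2.0 × 110) = 52.58 m, so C_max = 0.38/(0.37 × 9.3 × 52.58) = 0.00210 kg/m³.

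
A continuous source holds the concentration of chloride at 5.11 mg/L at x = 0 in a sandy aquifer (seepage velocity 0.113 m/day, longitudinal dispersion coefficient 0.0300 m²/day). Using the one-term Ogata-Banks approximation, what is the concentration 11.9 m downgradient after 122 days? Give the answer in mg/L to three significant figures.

3.87 mg/L

For a continuous step input, C/C₀ ≈ ½·erfc((x−vt)/(2√(Dt))).
vt = 0.113 × 122 = 13.786 m and 2√(Dt) = 2√(0.0300 × 122) = 3.826 m.
Argument (x−vt)/(2√(Dt)) = (11.9 − 13.786)/3.826 = -0.4929; ½·erfc(-0.4929) = 0.7571.
C = 5.11 × 0.7571 = 3.87 mg/L.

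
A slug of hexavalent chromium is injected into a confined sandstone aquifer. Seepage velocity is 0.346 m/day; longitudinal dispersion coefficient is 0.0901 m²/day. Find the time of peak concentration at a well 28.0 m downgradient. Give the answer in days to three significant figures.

For the 1D instantaneous-source solution, setting ∂C/∂t = 0 at fixed x gives v²t² + 2Dt − x² = 0, so t = (√(D² + v²x²) − D)/v².
√(D² + v²x²) = √(0.0901² + 0.346² × 28.0²) = 9.688; v² = 0.119716.
t = (9.688 − 0.0901)/0.119716 = 80.2 days (vs. the pure-advection estimate x/v = 80.9 d).

80.2 days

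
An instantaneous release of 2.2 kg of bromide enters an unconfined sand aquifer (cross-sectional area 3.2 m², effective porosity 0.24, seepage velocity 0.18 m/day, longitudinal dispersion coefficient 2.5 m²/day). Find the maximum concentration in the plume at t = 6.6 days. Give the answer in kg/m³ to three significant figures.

The peak of an instantaneous 1D plume sits at x = vt; there the Gaussian factor is 1 and C_max = M/(n_e·A·√(4πDt)), where n_e·A is the pore area the mass is dissolved in.
√(4πDt) = √(4π × 2.5 × 6.6) = 14.40 m, so C_max = 2.2/(0.24 × 3.2 × 14.40) = 0.199 kg/m³.

0.199 kg/m³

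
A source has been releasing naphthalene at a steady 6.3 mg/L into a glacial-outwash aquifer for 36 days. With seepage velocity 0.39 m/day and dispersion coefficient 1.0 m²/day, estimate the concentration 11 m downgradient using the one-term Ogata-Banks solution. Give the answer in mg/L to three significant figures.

4.03 mg/L

For a continuous step input, C/C₀ ≈ ½·erfc((x−vt)/(2√(Dt))).
vt = 0.39 × 36 = 14.04 m and 2√(Dt) = 2√(1.0 × 36) = 12.00 m.
Argument (x−vt)/(2√(Dt)) = (11 − 14.04)/12.00 = -0.2533; ½·erfc(-0.2533) = 0.6399.
C = 6.3 × 0.6399 = 4.03 mg/L.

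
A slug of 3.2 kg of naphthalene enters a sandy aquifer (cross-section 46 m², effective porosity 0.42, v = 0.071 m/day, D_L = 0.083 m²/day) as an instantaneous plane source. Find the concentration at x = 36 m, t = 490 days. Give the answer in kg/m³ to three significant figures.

0.00726 kg/m³

For an instantaneous plane source, C(x,t) = M/(n_e·A·√(4πDt)) · exp(−(x−vt)²/(4Dt)), with n_e·A the pore (flow) area.
Plume center vt = 0.071 × 490 = 34.79 m, so the well at 36 m is 1.21 m downgradient of the peak.
√(4πDt) = 22.61 m, giving peak height M/(n_e·A·√(4πDt)) = 3.2/(0.42 × 46 × 22.61) = 0.007326 kg/m³.
(x−vt)²/(4Dt) = (1.21)²/(4 × 0.083 × 490) = 0.009000; exp(−0.009000) = 0.9910.
C = 0.007326 × 0.9910 = 0.00726 kg/m³.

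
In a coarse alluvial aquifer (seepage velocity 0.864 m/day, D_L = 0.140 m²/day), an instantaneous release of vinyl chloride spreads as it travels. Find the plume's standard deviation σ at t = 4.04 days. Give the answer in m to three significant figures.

1.06 m

Dispersive spreading gives a Gaussian with σ² = 2Dt; advection only shifts the center.
σ = √(2 × 0.140 × 4.04) = 1.06 m.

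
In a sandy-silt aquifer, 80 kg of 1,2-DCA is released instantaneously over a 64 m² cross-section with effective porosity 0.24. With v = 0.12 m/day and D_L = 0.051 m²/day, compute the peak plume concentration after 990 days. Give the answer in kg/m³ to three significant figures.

0.207 kg/m³

The peak of an instantaneous 1D plume sits at x = vt; there the Gaussian factor is 1 and C_max = M/(n_e·A·√(4πDt)), where n_e·A is the pore area the mass is dissolved in.
√(4πDt) = √(4π × 0.051 × 990) = 25.19 m, so C_max = 80/(0.24 × 64 × 25.19) = 0.207 kg/m³.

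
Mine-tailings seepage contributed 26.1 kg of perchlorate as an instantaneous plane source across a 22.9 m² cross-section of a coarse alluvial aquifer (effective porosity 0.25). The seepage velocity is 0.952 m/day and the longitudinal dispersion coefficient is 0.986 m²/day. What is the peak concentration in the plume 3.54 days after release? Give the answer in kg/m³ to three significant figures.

The peak of an instantaneous 1D plume sits at x = vt; there the Gaussian factor is 1 and C_max = M/(n_e·A·√(4πDt)), where n_e·A is the pore area the mass is dissolved in.
√(4πDt) = √(4π × 0.986 × 3.54) = 6.623 m, so C_max = 26.1/(0.25 × 22.9 × 6.623) = 0.688 kg/m³.

0.688 kg/m³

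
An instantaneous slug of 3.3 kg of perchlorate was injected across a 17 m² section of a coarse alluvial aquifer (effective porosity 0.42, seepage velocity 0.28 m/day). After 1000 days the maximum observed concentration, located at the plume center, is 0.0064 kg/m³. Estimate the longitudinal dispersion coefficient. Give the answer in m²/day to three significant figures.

At the plume center C_max = M/(n_e·A·√(4πDt)), so D = M²/(4πt·(n_e·A·C_max)²).
n_e·A·C_max = 0.42 × 17 × 0.0064 = 0.04570 kg/m.
D = 3.3²/(4π × 1000 × 0.04570²) = 0.415 m²/day.

0.415 m²/day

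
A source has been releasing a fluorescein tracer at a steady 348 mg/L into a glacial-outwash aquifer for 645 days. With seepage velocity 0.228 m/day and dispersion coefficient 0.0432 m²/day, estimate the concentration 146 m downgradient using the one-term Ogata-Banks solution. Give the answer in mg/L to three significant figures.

194 mg/L

For a continuous step input, C/C₀ ≈ ½·erfc((x−vt)/(2√(Dt))).
vt = 0.228 × 645 = 147.06 m and 2√(Dt) = 2√(0.0432 × 645) = 10.56 m.
Argument (x−vt)/(2√(Dt)) = (146 − 147.06)/10.56 = -0.1004; ½·erfc(-0.1004) = 0.5565.
C = 348 × 0.5565 = 194 mg/L.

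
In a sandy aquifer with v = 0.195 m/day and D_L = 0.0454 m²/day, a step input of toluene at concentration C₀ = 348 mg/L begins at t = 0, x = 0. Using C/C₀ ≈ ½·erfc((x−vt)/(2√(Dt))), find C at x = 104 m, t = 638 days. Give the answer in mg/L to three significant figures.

347 mg/L

For a continuous step input, C/C₀ ≈ ½·erfc((x−vt)/(2√(Dt))).
vt = 0.195 × 638 = 124.41 m and 2√(Dt) = 2√(0.0454 × 638) = 10.76 m.
Argument (x−vt)/(2√(Dt)) = (104 − 124.41)/10.76 = -1.897; ½·erfc(-1.897) = 0.9963.
C = 348 × 0.9963 = 347 mg/L.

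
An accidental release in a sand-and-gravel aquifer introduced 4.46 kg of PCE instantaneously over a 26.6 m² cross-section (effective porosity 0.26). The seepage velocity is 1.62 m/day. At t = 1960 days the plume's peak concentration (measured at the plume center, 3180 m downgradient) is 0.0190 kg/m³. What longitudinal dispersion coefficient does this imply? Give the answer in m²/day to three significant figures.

0.0468 m²/day

At the plume center C_max = M/(n_e·A·√(4πDt)), so D = M²/(4πt·(n_e·A·C_max)²).
n_e·A·C_max = 0.26 × 26.6 × 0.0190 = 0.1314 kg/m.
D = 4.46²/(4π × 1960 × 0.1314²) = 0.0468 m²/day.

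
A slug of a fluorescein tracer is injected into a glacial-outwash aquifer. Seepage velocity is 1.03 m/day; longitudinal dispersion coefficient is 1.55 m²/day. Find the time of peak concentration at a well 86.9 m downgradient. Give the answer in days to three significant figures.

For the 1D instantaneous-source solution, setting ∂C/∂t = 0 at fixed x gives v²t² + 2Dt − x² = 0, so t = (√(D² + v²x²) − D)/v².
√(D² + v²x²) = √(1.55² + 1.03² × 86.9²) = 89.52; v² = 1.0609.
t = (89.52 − 1.55)/1.0609 = 82.9 days (vs. the pure-advection estimate x/v = 84.4 d).

82.9 days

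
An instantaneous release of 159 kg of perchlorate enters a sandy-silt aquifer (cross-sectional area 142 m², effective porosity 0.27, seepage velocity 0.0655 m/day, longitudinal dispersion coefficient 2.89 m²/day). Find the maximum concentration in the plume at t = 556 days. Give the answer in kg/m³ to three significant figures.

The peak of an instantaneous 1D plume sits at x = vt; there the Gaussian factor is 1 and C_max = M/(n_e·A·√(4πDt)), where n_e·A is the pore area the mass is dissolved in.
√(4πDt) = √(4π × 2.89 × 556) = 142.1 m, so C_max = 159/(0.27 × 142 × 142.1) = 0.0292 kg/m³.

0.0292 kg/m³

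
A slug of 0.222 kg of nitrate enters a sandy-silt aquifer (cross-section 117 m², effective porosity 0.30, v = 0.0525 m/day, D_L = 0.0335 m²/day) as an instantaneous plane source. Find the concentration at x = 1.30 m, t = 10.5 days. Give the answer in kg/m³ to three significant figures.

For an instantaneous plane source, C(x,t) = M/(n_e·A·√(4πDt)) · exp(−(x−vt)²/(4Dt)), with n_e·A the pore (flow) area.
Plume center vt = 0.0525 × 10.5 = 0.55125 m, so the well at 1.30 m is 0.74875 m downgradient of the peak.
√(4πDt) = 2.102 m, giving peak height M/(n_e·A·√(4πDt)) = 0.222/(0.30 × 117 × 2.102) = 0.003009 kg/m³.
(x−vt)²/(4Dt) = (0.74875)²/(4 × 0.0335 × 10.5) = 0.3985; exp(−0.3985) = 0.6713.
C = 0.003009 × 0.6713 = 0.00202 kg/m³.

0.00202 kg/m³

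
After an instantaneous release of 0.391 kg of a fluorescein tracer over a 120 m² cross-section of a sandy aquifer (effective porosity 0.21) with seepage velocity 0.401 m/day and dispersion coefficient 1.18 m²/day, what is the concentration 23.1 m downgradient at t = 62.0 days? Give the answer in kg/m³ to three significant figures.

0.000506 kg/m³

For an instantaneous plane source, C(x,t) = M/(n_e·A·√(4πDt)) · exp(−(x−vt)²/(4Dt)), with n_e·A the pore (flow) area.
Plume center vt = 0.401 × 62.0 = 24.862 m, so the well at 23.1 m is 1.762 m upgradient of the peak.
√(4πDt) = 30.32 m, giving peak height M/(n_e·A·√(4πDt)) = 0.391/(0.21 × 120 × 30.32) = 0.0005117 kg/m³.
(x−vt)²/(4Dt) = (-1.762)²/(4 × 1.18 × 62.0) = 0.01061; exp(−0.01061) = 0.9894.
C = 0.0005117 × 0.9894 = 0.000506 kg/m³.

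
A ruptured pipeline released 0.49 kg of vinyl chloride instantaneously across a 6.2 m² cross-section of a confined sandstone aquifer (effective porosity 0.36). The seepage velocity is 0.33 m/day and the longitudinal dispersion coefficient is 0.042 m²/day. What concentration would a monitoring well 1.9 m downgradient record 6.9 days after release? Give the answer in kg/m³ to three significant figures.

0.102 kg/m³

For an instantaneous plane source, C(x,t) = M/(n_e·A·√(4πDt)) · exp(−(x−vt)²/(4Dt)), with n_e·A the pore (flow) area.
Plume center vt = 0.33 × 6.9 = 2.277 m, so the well at 1.9 m is 0.377 m upgradient of the peak.
√(4πDt) = 1.908 m, giving peak height M/(n_e·A·√(4πDt)) = 0.49/(0.36 × 6.2 × 1.908) = 0.1151 kg/m³.
(x−vt)²/(4Dt) = (-0.377)²/(4 × 0.042 × 6.9) = 0.1226; exp(−0.1226) = 0.8846.
C = 0.1151 × 0.8846 = 0.102 kg/m³.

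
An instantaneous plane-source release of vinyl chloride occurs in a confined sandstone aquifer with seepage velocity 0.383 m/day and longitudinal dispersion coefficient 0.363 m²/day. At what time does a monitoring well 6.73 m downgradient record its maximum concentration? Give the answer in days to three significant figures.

For the 1D instantaneous-source solution, setting ∂C/∂t = 0 at fixed x gives v²t² + 2Dt − x² = 0, so t = (√(D² + v²x²) − D)/v².
√(D² + v²x²) = √(0.363² + 0.383² × 6.73²) = 2.603; v² = 0.146689.
t = (2.603 − 0.363)/0.146689 = 15.3 days (vs. the pure-advection estimate x/v = 17.6 d).

15.3 days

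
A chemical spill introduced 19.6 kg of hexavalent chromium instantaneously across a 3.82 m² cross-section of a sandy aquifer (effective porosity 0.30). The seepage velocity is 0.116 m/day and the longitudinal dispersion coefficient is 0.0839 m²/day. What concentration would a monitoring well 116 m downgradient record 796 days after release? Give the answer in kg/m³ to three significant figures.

0.0726 kg/m³

For an instantaneous plane source, C(x,t) = M/(n_e·A·√(4πDt)) · exp(−(x−vt)²/(4Dt)), with n_e·A the pore (flow) area.
Plume center vt = 0.116 × 796 = 92.336 m, so the well at 116 m is 23.664 m downgradient of the peak.
√(4πDt) = 28.97 m, giving peak height M/(n_e·A·√(4πDt)) = 19.6/(0.30 × 3.82 × 28.97) = 0.5904 kg/m³.
(x−vt)²/(4Dt) = (23.664)²/(4 × 0.0839 × 796) = 2.096; exp(−2.096) = 0.1229.
C = 0.5904 × 0.1229 = 0.0726 kg/m³.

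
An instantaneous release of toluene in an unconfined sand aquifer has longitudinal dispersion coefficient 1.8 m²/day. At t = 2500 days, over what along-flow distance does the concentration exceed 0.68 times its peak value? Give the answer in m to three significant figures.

The plume is Gaussian with σ = √(2Dt) = √(2 × 1.8 × 2500) = 94.87 m.
C/C_peak = exp(−Δx²/(2σ²)) = 0.68 ⇒ Δx = σ·√(−2 ln 0.68) = 94.87 × 0.8783 = 83.32 m.
Width = 2Δx = 167 m.

167 m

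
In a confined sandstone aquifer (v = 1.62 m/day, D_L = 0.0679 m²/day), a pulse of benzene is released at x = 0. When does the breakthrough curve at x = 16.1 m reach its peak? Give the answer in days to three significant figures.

For the 1D instantaneous-source solution, setting ∂C/∂t = 0 at fixed x gives v²t² + 2Dt − x² = 0, so t = (√(D² + v²x²) − D)/v².
√(D² + v²x²) = √(0.0679² + 1.62² × 16.1²) = 26.08; v² = 2.6244.
t = (26.08 − 0.0679)/2.6244 = 9.91 days (vs. the pure-advection estimate x/v = 9.94 d).

9.91 days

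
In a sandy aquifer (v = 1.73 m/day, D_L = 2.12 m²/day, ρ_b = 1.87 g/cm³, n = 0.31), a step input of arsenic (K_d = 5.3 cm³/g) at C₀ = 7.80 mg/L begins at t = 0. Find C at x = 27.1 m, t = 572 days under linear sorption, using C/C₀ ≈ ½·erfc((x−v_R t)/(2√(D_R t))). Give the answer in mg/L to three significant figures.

4.94 mg/L

Retardation factor R = 1 + ρ_b·K_d/n = 1 + 1.87 × 5.3/0.31 = 32.97.
Sorption retards both mechanisms: v_R = v/R = 0.05247 m/day, D_R = D/R = 0.06430 m²/day.
v_R·t = 0.05247 × 572 = 30.01284 m; 2√(D_R t) = 12.13 m; argument = (27.1 − 30.01284)/12.13 = -0.2401.
C = C₀ × ½·erfc(-0.2401) = 7.80 × 0.6329 = 4.94 mg/L.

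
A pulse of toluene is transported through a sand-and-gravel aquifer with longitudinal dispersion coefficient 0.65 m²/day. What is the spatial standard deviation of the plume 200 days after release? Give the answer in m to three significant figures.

Dispersive spreading gives a Gaussian with σ² = 2Dt; advection only shifts the center.
σ = √(2 × 0.65 × 200) = 16.1 m.

16.1 m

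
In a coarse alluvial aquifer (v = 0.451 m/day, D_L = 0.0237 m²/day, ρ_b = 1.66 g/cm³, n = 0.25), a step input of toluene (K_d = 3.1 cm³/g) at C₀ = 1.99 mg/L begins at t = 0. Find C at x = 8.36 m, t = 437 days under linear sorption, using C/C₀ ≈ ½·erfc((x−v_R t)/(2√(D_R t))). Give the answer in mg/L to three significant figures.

Retardation factor R = 1 + ρ_b·K_d/n = 1 + 1.66 × 3.1/0.25 = 21.58.
Sorption retards both mechanisms: v_R = v/R = 0.02090 m/day, D_R = D/R = 0.001098 m²/day.
v_R·t = 0.02090 × 437 = 9.1333 m; 2√(D_R t) = 1.385 m; argument = (8.36 − 9.1333)/1.385 = -0.5583.
C = C₀ × ½·erfc(-0.5583) = 1.99 × 0.7851 = 1.56 mg/L.

1.56 mg/L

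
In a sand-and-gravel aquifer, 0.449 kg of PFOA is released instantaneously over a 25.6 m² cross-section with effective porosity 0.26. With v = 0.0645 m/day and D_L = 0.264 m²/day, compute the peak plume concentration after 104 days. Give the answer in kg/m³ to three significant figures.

The peak of an instantaneous 1D plume sits at x = vt; there the Gaussian factor is 1 and C_max = M/(n_e·A·√(4πDt)), where n_e·A is the pore area the mass is dissolved in.
√(4πDt) = √(4π × 0.264 × 104) = 18.57 m, so C_max = 0.449/(0.26 × 25.6 × 18.57) = 0.00363 kg/m³.

0.00363 kg/m³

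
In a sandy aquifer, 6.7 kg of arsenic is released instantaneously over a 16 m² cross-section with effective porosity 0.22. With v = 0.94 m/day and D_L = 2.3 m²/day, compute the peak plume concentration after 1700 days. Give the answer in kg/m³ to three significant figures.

The peak of an instantaneous 1D plume sits at x = vt; there the Gaussian factor is 1 and C_max = M/(n_e·A·√(4πDt)), where n_e·A is the pore area the mass is dissolved in.
√(4πDt) = √(4π × 2.3 × 1700) = 221.7 m, so C_max = 6.7/(0.22 × 16 × 221.7) = 0.00859 kg/m³.

0.00859 kg/m³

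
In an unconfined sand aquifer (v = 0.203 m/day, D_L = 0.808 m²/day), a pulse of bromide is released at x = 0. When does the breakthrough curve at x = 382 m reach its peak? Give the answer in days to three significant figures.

1860 days

For the 1D instantaneous-source solution, setting ∂C/∂t = 0 at fixed x gives v²t² + 2Dt − x² = 0, so t = (√(D² + v²x²) − D)/v².
√(D² + v²x²) = √(0.808² + 0.203² × 382²) = 77.55; v² = 0.041209.
t = (77.55 − 0.808)/0.041209 = 1860 days (vs. the pure-advection estimate x/v = 1880 d).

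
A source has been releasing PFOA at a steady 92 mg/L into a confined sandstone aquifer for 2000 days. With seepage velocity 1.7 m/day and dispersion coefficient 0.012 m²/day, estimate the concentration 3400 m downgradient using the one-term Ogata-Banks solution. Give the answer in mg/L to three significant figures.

For a continuous step input, C/C₀ ≈ ½·erfc((x−vt)/(2√(Dt))).
vt = 1.7 × 2000 = 3400 m and 2√(Dt) = 2√(0.012 × 2000) = 9.798 m.
Argument (x−vt)/(2√(Dt)) = (3400 − 3400)/9.798 = 0; ½·erfc(0) = 0.5000.
C = 92 × 0.5000 = 46.0 mg/L.

46.0 mg/L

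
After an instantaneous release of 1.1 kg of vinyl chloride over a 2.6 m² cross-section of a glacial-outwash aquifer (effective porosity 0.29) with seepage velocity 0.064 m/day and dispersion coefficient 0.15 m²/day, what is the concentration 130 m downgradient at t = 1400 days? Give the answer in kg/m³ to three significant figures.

0.00407 kg/m³

For an instantaneous plane source, C(x,t) = M/(n_e·A·√(4πDt)) · exp(−(x−vt)²/(4Dt)), with n_e·A the pore (flow) area.
Plume center vt = 0.064 × 1400 = 89.6 m, so the well at 130 m is 40.4 m downgradient of the peak.
√(4πDt) = 51.37 m, giving peak height M/(n_e·A·√(4πDt)) = 1.1/(0.29 × 2.6 × 51.37) = 0.02840 kg/m³.
(x−vt)²/(4Dt) = (40.4)²/(4 × 0.15 × 1400) = 1.943; exp(−1.943) = 0.1433.
C = 0.02840 × 0.1433 = 0.00407 kg/m³.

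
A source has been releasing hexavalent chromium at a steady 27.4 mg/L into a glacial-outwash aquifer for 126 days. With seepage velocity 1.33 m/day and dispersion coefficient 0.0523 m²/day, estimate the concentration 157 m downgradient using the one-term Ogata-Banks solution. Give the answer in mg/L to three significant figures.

27.4 mg/L

For a continuous step input, C/C₀ ≈ ½·erfc((x−vt)/(2√(Dt))).
vt = 1.33 × 126 = 167.58 m and 2√(Dt) = 2√(0.0523 × 126) = 5.134 m.
Argument (x−vt)/(2√(Dt)) = (157 − 167.58)/5.134 = -2.061; ½·erfc(-2.061) = 0.9982.
C = 27.4 × 0.9982 = 27.4 mg/L.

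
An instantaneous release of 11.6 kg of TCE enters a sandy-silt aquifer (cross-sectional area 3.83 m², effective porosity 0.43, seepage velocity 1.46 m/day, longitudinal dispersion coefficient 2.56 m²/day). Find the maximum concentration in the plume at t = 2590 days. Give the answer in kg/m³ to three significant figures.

0.0244 kg/m³

The peak of an instantaneous 1D plume sits at x = vt; there the Gaussian factor is 1 and C_max = M/(n_e·A·√(4πDt)), where n_e·A is the pore area the mass is dissolved in.
√(4πDt) = √(4π × 2.56 × 2590) = 288.7 m, so C_max = 11.6/(0.43 × 3.83 × 288.7) = 0.0244 kg/m³.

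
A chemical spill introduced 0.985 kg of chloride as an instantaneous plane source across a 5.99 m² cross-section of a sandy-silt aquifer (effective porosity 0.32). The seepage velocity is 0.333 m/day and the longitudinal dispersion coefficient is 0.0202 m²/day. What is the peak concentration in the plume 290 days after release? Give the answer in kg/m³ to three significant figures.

0.0599 kg/m³

The peak of an instantaneous 1D plume sits at x = vt; there the Gaussian factor is 1 and C_max = M/(n_e·A·√(4πDt)), where n_e·A is the pore area the mass is dissolved in.
√(4πDt) = √(4π × 0.0202 × 290) = 8.580 m, so C_max = 0.985/(0.32 × 5.99 × 8.580) = 0.0599 kg/m³.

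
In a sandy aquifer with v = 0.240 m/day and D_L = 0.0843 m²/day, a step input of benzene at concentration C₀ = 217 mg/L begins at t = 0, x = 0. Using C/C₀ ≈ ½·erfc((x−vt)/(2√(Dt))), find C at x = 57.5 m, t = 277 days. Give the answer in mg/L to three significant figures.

For a continuous step input, C/C₀ ≈ ½·erfc((x−vt)/(2√(Dt))).
vt = 0.240 × 277 = 66.48 m and 2√(Dt) = 2√(0.0843 × 277) = 9.665 m.
Argument (x−vt)/(2√(Dt)) = (57.5 − 66.48)/9.665 = -0.9291; ½·erfc(-0.9291) = 0.9056.
C = 217 × 0.9056 = 197 mg/L.

197 mg/L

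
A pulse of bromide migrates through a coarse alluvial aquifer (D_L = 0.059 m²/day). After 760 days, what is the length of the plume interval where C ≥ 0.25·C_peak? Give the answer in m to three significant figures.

The plume is Gaussian with σ = √(2Dt) = √(2 × 0.059 × 760) = 9.470 m.
C/C_peak = exp(−Δx²/(2σ²)) = 0.25 ⇒ Δx = σ·√(−2 ln 0.25) = 9.470 × 1.665 = 15.77 m.
Width = 2Δx = 31.5 m.

31.5 m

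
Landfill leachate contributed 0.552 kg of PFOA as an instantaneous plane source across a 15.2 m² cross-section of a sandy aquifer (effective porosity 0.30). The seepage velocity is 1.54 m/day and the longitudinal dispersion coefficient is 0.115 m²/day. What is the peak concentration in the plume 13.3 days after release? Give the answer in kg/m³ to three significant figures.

The peak of an instantaneous 1D plume sits at x = vt; there the Gaussian factor is 1 and C_max = M/(n_e·A·√(4πDt)), where n_e·A is the pore area the mass is dissolved in.
√(4πDt) = √(4π × 0.115 × 13.3) = 4.384 m, so C_max = 0.552/(0.30 × 15.2 × 4.384) = 0.0276 kg/m³.

0.0276 kg/m³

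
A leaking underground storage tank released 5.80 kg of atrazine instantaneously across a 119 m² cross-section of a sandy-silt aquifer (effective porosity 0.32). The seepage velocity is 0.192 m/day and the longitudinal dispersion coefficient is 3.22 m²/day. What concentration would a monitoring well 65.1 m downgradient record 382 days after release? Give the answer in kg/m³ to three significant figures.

0.00121 kg/m³

For an instantaneous plane source, C(x,t) = M/(n_e·A·√(4πDt)) · exp(−(x−vt)²/(4Dt)), with n_e·A the pore (flow) area.
Plume center vt = 0.192 × 382 = 73.344 m, so the well at 65.1 m is 8.244 m upgradient of the peak.
√(4πDt) = 124.3 m, giving peak height M/(n_e·A·√(4πDt)) = 5.80/(0.32 × 119 × 124.3) = 0.001225 kg/m³.
(x−vt)²/(4Dt) = (-8.244)²/(4 × 3.22 × 382) = 0.01381; exp(−0.01381) = 0.9863.
C = 0.001225 × 0.9863 = 0.00121 kg/m³.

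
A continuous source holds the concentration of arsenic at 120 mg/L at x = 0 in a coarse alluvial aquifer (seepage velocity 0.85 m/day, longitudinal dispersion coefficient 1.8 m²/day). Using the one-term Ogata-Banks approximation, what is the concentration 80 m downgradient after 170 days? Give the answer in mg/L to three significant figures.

For a continuous step input, C/C₀ ≈ ½·erfc((x−vt)/(2√(Dt))).
vt = 0.85 × 170 = 144.5 m and 2√(Dt) = 2√(1.8 × 170) = 34.99 m.
Argument (x−vt)/(2√(Dt)) = (80 − 144.5)/34.99 = -1.843; ½·erfc(-1.843) = 0.9954.
C = 120 × 0.9954 = 119 mg/L.

119 mg/L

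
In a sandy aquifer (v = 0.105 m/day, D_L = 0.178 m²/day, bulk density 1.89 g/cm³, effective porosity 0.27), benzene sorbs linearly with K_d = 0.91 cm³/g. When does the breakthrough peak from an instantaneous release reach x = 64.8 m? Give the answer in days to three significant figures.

4430 days

Retardation factor R = 1 + ρ_b·K_d/n = 1 + 1.89 × 0.91/0.27 = 7.370.
Sorption retards both mechanisms: v_R = v/R = 0.01425 m/day, D_R = D/R = 0.02415 m²/day.
Peak time from v_R²t² + 2D_R t − x² = 0: t = (√(D_R² + v_R²x²) − D_R)/v_R².
√(D_R² + v_R²x²) = √(0.02415² + 0.01425² × 64.8²) = 0.9237; v_R² = 0.0002031.
t = (0.9237 − 0.02415)/0.0002031 = 4430 days.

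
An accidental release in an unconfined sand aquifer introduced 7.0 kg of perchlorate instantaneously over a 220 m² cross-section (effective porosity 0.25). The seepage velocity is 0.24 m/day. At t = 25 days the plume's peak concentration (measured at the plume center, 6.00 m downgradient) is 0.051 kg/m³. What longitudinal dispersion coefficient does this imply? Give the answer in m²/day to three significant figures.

0.0198 m²/day

At the plume center C_max = M/(n_e·A·√(4πDt)), so D = M²/(4πt·(n_e·A·C_max)²).
n_e·A·C_max = 0.25 × 220 × 0.051 = 2.805 kg/m.
D = 7.0²/(4π × 25 × 2.805²) = 0.0198 m²/day.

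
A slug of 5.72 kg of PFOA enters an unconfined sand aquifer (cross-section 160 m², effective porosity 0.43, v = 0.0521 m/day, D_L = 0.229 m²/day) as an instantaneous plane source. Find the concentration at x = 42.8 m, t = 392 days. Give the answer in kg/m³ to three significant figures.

0.000614 kg/m³

For an instantaneous plane source, C(x,t) = M/(n_e·A·√(4πDt)) · exp(−(x−vt)²/(4Dt)), with n_e·A the pore (flow) area.
Plume center vt = 0.0521 × 392 = 20.4232 m, so the well at 42.8 m is 22.3768 m downgradient of the peak.
√(4πDt) = 33.59 m, giving peak height M/(n_e·A·√(4πDt)) = 5.72/(0.43 × 160 × 33.59) = 0.002475 kg/m³.
(x−vt)²/(4Dt) = (22.3768)²/(4 × 0.229 × 392) = 1.394; exp(−1.394) = 0.2481.
C = 0.002475 × 0.2481 = 0.000614 kg/m³.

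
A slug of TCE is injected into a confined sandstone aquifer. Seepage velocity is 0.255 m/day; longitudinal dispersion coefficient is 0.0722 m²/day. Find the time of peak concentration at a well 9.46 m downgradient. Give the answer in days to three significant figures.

36.0 days

For the 1D instantaneous-source solution, setting ∂C/∂t = 0 at fixed x gives v²t² + 2Dt − x² = 0, so t = (√(D² + v²x²) − D)/v².
√(D² + v²x²) = √(0.0722² + 0.255² × 9.46²) = 2.413; v² = 0.065025.
t = (2.413 − 0.0722)/0.065025 = 36.0 days (vs. the pure-advection estimate x/v = 37.1 d).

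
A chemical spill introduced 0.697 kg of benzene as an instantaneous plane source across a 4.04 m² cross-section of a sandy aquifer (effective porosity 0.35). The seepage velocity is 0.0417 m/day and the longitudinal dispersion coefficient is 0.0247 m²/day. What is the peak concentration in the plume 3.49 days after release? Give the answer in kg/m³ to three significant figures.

0.474 kg/m³

The peak of an instantaneous 1D plume sits at x = vt; there the Gaussian factor is 1 and C_max = M/(n_e·A·√(4πDt)), where n_e·A is the pore area the mass is dissolved in.
√(4πDt) = √(4π × 0.0247 × 3.49) = 1.041 m, so C_max = 0.697/(0.35 × 4.04 × 1.041) = 0.474 kg/m³.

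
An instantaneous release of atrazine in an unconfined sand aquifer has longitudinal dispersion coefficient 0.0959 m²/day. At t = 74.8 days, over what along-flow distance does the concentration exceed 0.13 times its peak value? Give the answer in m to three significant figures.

15.3 m

The plume is Gaussian with σ = √(2Dt) = √(2 × 0.0959 × 74.8) = 3.788 m.
C/C_peak = exp(−Δx²/(2σ²)) = 0.13 ⇒ Δx = σ·√(−2 ln 0.13) = 3.788 × 2.020 = 7.652 m.
Width = 2Δx = 15.3 m.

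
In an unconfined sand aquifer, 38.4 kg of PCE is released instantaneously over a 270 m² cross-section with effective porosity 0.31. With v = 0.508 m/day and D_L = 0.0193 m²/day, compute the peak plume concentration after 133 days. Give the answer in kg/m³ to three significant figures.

0.0808 kg/m³

The peak of an instantaneous 1D plume sits at x = vt; there the Gaussian factor is 1 and C_max = M/(n_e·A·√(4πDt)), where n_e·A is the pore area the mass is dissolved in.
√(4πDt) = √(4π × 0.0193 × 133) = 5.679 m, so C_max = 38.4/(0.31 × 270 × 5.679) = 0.0808 kg/m³.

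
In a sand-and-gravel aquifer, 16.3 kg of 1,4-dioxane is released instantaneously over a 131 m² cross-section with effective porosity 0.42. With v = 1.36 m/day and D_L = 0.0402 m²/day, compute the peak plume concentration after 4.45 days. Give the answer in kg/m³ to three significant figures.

0.198 kg/m³

The peak of an instantaneous 1D plume sits at x = vt; there the Gaussian factor is 1 and C_max = M/(n_e·A·√(4πDt)), where n_e·A is the pore area the mass is dissolved in.
√(4πDt) = √(4π × 0.0402 × 4.45) = 1.499 m, so C_max = 16.3/(0.42 × 131 × 1.499) = 0.198 kg/m³.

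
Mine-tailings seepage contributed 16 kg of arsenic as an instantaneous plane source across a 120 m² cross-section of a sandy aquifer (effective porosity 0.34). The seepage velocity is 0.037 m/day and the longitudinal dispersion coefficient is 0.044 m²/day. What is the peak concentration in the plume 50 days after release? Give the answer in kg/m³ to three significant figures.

The peak of an instantaneous 1D plume sits at x = vt; there the Gaussian factor is 1 and C_max = M/(n_e·A·√(4πDt)), where n_e·A is the pore area the mass is dissolved in.
√(4πDt) = √(4π × 0.044 × 50) = 5.258 m, so C_max = 16/(0.34 × 120 × 5.258) = 0.0746 kg/m³.

0.0746 kg/m³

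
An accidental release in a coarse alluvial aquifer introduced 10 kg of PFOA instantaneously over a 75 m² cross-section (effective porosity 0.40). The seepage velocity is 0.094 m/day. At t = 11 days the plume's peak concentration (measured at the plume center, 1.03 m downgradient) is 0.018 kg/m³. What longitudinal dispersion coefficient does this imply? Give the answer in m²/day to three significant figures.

2.48 m²/day

At the plume center C_max = M/(n_e·A·√(4πDt)), so D = M²/(4πt·(n_e·A·C_max)²).
n_e·A·C_max = 0.40 × 75 × 0.018 = 0.5400 kg/m.
D = 10²/(4π × 11 × 0.5400²) = 2.48 m²/day.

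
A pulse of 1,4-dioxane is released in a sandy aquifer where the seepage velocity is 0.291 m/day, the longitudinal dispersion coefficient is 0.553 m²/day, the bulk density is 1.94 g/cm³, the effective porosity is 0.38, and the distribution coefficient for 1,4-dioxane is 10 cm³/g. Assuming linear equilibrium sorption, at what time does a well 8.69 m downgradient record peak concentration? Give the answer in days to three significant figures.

1250 days

Retardation factor R = 1 + ρ_b·K_d/n = 1 + 1.94 × 10/0.38 = 52.05.
Sorption retards both mechanisms: v_R = v/R = 0.005591 m/day, D_R = D/R = 0.01062 m²/day.
Peak time from v_R²t² + 2D_R t − x² = 0: t = (√(D_R² + v_R²x²) − D_R)/v_R².
√(D_R² + v_R²x²) = √(0.01062² + 0.005591² × 8.69²) = 0.04973; v_R² = 3.126e-05.
t = (0.04973 − 0.01062)/3.126e-05 = 1250 days.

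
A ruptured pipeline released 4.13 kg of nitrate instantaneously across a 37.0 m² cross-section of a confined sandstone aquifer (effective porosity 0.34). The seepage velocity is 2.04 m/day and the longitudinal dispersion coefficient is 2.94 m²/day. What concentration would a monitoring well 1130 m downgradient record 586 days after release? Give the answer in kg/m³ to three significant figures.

For an instantaneous plane source, C(x,t) = M/(n_e·A·√(4πDt)) · exp(−(x−vt)²/(4Dt)), with n_e·A the pore (flow) area.
Plume center vt = 2.04 × 586 = 1195.44 m, so the well at 1130 m is 65.44 m upgradient of the peak.
√(4πDt) = 147.1 m, giving peak height M/(n_e·A·√(4πDt)) = 4.13/(0.34 × 37.0 × 147.1) = 0.002232 kg/m³.
(x−vt)²/(4Dt) = (-65.44)²/(4 × 2.94 × 586) = 0.6214; exp(−0.6214) = 0.5372.
C = 0.002232 × 0.5372 = 0.00120 kg/m³.

0.00120 kg/m³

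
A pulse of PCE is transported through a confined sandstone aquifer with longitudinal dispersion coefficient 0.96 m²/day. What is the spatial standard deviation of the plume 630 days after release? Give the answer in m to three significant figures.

34.8 m

Dispersive spreading gives a Gaussian with σ² = 2Dt; advection only shifts the center.
σ = √(2 × 0.96 × 630) = 34.8 m.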